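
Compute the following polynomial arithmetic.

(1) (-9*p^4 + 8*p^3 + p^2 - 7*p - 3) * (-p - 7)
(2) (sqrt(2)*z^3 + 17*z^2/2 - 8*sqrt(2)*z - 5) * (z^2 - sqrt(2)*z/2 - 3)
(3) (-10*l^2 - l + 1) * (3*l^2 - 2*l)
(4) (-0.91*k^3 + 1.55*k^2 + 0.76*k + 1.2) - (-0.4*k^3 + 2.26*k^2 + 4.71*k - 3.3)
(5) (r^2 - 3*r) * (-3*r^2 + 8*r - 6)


(1) = 9*p^5 + 55*p^4 - 57*p^3 + 52*p + 21
(2) = sqrt(2)*z^5 + 15*z^4/2 - 61*sqrt(2)*z^3/4 - 45*z^2/2 + 53*sqrt(2)*z/2 + 15
(3) = -30*l^4 + 17*l^3 + 5*l^2 - 2*l
(4) = -0.51*k^3 - 0.71*k^2 - 3.95*k + 4.5
(5) = -3*r^4 + 17*r^3 - 30*r^2 + 18*r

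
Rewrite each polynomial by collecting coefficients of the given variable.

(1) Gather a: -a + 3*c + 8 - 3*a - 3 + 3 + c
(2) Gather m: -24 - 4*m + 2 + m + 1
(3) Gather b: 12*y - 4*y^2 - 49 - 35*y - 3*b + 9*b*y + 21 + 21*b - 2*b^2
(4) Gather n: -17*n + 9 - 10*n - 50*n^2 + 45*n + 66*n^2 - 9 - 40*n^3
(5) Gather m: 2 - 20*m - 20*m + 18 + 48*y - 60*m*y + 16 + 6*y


(1) = -4*a + 4*c + 8
(2) = -3*m - 21
(3) = -2*b^2 + b*(9*y + 18) - 4*y^2 - 23*y - 28
(4) = -40*n^3 + 16*n^2 + 18*n
(5) = m*(-60*y - 40) + 54*y + 36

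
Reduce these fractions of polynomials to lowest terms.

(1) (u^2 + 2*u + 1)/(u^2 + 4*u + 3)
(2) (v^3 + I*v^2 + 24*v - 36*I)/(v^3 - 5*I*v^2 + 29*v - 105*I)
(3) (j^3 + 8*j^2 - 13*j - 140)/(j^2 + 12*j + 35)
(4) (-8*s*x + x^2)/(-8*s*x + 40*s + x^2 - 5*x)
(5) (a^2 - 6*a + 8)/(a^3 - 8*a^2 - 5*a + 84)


(1) = (u + 1)/(u + 3)
(2) = (v^2 + 4*I*v + 12)/(v^2 - 2*I*v + 35)
(3) = j - 4
(4) = x/(x - 5)
(5) = (a - 2)/(a^2 - 4*a - 21)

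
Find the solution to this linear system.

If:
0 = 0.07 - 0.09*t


Then:
t = 0.78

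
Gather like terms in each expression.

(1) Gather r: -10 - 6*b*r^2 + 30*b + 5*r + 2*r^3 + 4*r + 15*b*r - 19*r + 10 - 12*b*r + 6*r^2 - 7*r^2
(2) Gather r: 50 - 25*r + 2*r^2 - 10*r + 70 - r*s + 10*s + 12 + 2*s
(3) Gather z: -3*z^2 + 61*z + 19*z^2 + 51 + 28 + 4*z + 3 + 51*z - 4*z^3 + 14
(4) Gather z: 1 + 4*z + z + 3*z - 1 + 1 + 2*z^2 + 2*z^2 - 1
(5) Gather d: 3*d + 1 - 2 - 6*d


(1) = 30*b + 2*r^3 + r^2*(-6*b - 1) + r*(3*b - 10)
(2) = 2*r^2 + r*(-s - 35) + 12*s + 132
(3) = -4*z^3 + 16*z^2 + 116*z + 96
(4) = 4*z^2 + 8*z
(5) = -3*d - 1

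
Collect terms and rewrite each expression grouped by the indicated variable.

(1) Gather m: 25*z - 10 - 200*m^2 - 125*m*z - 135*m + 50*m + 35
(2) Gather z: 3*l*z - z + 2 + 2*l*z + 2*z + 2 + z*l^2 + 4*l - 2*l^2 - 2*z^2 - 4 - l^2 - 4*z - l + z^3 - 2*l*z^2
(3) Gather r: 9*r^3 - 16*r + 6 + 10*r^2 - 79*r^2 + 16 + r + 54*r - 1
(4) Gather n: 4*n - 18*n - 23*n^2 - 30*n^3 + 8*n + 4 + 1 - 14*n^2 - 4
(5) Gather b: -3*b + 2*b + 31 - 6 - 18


(1) = -200*m^2 + m*(-125*z - 85) + 25*z + 25
(2) = -3*l^2 + 3*l + z^3 + z^2*(-2*l - 2) + z*(l^2 + 5*l - 3)
(3) = 9*r^3 - 69*r^2 + 39*r + 21
(4) = -30*n^3 - 37*n^2 - 6*n + 1
(5) = 7 - b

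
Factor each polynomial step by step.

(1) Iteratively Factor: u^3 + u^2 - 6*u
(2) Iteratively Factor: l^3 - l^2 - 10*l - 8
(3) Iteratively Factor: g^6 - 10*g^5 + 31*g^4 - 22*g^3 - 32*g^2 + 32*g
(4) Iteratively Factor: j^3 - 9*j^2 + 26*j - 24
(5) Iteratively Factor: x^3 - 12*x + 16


(1) = (u + 3)*(u^2 - 2*u) = (u - 2)*(u + 3)*(u)
(2) = (l + 2)*(l^2 - 3*l - 4) = (l - 4)*(l + 2)*(l + 1)
(3) = (g - 4)*(g^5 - 6*g^4 + 7*g^3 + 6*g^2 - 8*g) = (g - 4)*(g - 1)*(g^4 - 5*g^3 + 2*g^2 + 8*g) = (g - 4)*(g - 2)*(g - 1)*(g^3 - 3*g^2 - 4*g) = g*(g - 4)*(g - 2)*(g - 1)*(g^2 - 3*g - 4) = g*(g - 4)*(g - 2)*(g - 1)*(g + 1)*(g - 4)
(4) = (j - 3)*(j^2 - 6*j + 8) = (j - 3)*(j - 2)*(j - 4)
(5) = (x - 2)*(x^2 + 2*x - 8) = (x - 2)^2*(x + 4)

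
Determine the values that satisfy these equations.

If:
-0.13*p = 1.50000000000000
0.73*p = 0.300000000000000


Then:
No Solution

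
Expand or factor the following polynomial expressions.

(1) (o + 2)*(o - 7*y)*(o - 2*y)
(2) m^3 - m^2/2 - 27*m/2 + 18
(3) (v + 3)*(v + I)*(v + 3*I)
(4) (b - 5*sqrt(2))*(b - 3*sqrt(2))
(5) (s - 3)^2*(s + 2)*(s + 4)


(1) = o^3 - 9*o^2*y + 2*o^2 + 14*o*y^2 - 18*o*y + 28*y^2
(2) = (m - 3)*(m - 3/2)*(m + 4)
(3) = v^3 + 3*v^2 + 4*I*v^2 - 3*v + 12*I*v - 9
(4) = b^2 - 8*sqrt(2)*b + 30
(5) = s^4 - 19*s^2 + 6*s + 72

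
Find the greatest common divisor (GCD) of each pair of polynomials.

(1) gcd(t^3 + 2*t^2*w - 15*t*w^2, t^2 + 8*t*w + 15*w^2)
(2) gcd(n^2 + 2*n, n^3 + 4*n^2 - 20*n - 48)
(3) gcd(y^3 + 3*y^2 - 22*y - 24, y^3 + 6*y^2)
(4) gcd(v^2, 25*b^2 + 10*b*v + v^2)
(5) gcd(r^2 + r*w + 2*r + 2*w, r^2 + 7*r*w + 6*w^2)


(1) = t + 5*w
(2) = n + 2
(3) = y + 6
(4) = 1
(5) = gcd((r + 2)*(r + w), (r + w)*(r + 6*w)) = r + w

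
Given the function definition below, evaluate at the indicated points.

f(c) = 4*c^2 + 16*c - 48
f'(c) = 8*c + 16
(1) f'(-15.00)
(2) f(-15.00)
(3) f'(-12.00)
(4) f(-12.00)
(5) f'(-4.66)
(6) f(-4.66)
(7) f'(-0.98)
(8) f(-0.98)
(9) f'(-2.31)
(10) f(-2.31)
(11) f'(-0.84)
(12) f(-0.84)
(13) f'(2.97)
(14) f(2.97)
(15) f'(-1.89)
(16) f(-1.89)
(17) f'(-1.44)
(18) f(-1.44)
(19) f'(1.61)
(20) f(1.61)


(1) = -104.00
(2) = 612.00
(3) = -80.00
(4) = 336.00
(5) = -21.28
(6) = -35.70
(7) = 8.16
(8) = -59.84
(9) = -2.48
(10) = -63.62
(11) = 9.28
(12) = -58.62
(13) = 39.76
(14) = 34.80
(15) = 0.88
(16) = -63.95
(17) = 4.48
(18) = -62.75
(19) = 28.88
(20) = -11.87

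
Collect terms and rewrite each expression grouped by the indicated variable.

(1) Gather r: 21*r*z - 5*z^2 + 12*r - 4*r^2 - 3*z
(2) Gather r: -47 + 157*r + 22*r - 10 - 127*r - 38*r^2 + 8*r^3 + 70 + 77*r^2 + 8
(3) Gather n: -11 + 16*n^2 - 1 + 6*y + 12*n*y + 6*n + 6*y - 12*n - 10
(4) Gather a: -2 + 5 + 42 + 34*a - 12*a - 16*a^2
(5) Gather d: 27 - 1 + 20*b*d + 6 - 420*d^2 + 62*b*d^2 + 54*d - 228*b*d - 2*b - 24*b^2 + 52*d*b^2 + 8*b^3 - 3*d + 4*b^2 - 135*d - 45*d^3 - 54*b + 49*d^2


(1) = -4*r^2 + r*(21*z + 12) - 5*z^2 - 3*z
(2) = 8*r^3 + 39*r^2 + 52*r + 21
(3) = 16*n^2 + n*(12*y - 6) + 12*y - 22
(4) = -16*a^2 + 22*a + 45
(5) = 8*b^3 - 20*b^2 - 56*b - 45*d^3 + d^2*(62*b - 371) + d*(52*b^2 - 208*b - 84) + 32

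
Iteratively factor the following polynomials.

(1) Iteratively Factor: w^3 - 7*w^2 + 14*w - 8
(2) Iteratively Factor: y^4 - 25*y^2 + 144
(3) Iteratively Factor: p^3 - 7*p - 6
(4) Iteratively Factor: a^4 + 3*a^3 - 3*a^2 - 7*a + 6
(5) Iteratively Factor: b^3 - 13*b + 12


(1) = (w - 4)*(w^2 - 3*w + 2) = (w - 4)*(w - 1)*(w - 2)
(2) = (y - 4)*(y^3 + 4*y^2 - 9*y - 36) = (y - 4)*(y + 4)*(y^2 - 9) = (y - 4)*(y - 3)*(y + 4)*(y + 3)
(3) = (p + 1)*(p^2 - p - 6) = (p + 1)*(p + 2)*(p - 3)
(4) = (a - 1)*(a^3 + 4*a^2 + a - 6) = (a - 1)*(a + 3)*(a^2 + a - 2) = (a - 1)*(a + 2)*(a + 3)*(a - 1)
(5) = (b + 4)*(b^2 - 4*b + 3) = (b - 3)*(b + 4)*(b - 1)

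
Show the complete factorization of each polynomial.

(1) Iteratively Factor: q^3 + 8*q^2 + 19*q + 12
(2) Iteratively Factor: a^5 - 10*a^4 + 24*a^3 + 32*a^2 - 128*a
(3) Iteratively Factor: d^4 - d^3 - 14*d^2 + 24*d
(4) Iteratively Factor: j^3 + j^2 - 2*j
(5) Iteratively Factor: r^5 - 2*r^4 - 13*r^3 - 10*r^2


(1) = (q + 4)*(q^2 + 4*q + 3) = (q + 1)*(q + 4)*(q + 3)
(2) = (a - 4)*(a^4 - 6*a^3 + 32*a) = (a - 4)^2*(a^3 - 2*a^2 - 8*a) = (a - 4)^3*(a^2 + 2*a) = a*(a - 4)^3*(a + 2)
(3) = (d - 3)*(d^3 + 2*d^2 - 8*d) = (d - 3)*(d + 4)*(d^2 - 2*d) = d*(d - 3)*(d + 4)*(d - 2)
(4) = (j - 1)*(j^2 + 2*j) = (j - 1)*(j + 2)*(j)
(5) = (r - 5)*(r^4 + 3*r^3 + 2*r^2) = (r - 5)*(r + 1)*(r^3 + 2*r^2) = (r - 5)*(r + 1)*(r + 2)*(r^2) = r*(r - 5)*(r + 1)*(r + 2)*(r)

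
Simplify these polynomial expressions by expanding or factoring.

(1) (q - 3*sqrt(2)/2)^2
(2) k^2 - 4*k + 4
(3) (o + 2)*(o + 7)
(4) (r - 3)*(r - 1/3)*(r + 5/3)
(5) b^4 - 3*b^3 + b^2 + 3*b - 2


(1) = q^2 - 3*sqrt(2)*q + 9/2
(2) = (k - 2)^2
(3) = o^2 + 9*o + 14
(4) = r^3 - 5*r^2/3 - 41*r/9 + 5/3
(5) = (b - 2)*(b - 1)^2*(b + 1)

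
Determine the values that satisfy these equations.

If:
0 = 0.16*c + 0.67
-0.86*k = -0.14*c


Then:
c = -4.19
k = -0.68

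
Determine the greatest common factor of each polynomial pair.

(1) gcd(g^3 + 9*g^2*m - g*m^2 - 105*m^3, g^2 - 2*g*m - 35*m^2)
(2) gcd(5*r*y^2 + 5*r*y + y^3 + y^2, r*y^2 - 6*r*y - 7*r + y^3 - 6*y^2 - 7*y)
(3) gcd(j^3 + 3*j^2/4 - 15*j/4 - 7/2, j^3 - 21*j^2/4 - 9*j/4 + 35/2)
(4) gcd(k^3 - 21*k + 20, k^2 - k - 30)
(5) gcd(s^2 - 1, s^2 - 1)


(1) = gcd((g - 3*m)*(g + 5*m)*(g + 7*m), (g - 7*m)*(g + 5*m)) = g + 5*m
(2) = gcd(y*(5*r + y)*(y + 1), (r + y)*(y - 7)*(y + 1)) = y + 1
(3) = j^2 - j/4 - 7/2
(4) = gcd((k - 4)*(k - 1)*(k + 5), (k - 6)*(k + 5)) = k + 5
(5) = gcd((s - 1)*(s + 1), (s - 1)*(s + 1)) = s^2 - 1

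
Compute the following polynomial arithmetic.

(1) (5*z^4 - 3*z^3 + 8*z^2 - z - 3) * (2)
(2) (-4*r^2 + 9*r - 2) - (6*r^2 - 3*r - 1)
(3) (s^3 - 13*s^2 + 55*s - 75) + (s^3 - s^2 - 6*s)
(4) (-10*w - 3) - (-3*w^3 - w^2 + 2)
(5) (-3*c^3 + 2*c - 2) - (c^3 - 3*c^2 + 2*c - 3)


(1) = 10*z^4 - 6*z^3 + 16*z^2 - 2*z - 6
(2) = -10*r^2 + 12*r - 1
(3) = 2*s^3 - 14*s^2 + 49*s - 75
(4) = 3*w^3 + w^2 - 10*w - 5
(5) = -4*c^3 + 3*c^2 + 1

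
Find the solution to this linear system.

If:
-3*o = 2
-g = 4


Then:
g = -4
o = -2/3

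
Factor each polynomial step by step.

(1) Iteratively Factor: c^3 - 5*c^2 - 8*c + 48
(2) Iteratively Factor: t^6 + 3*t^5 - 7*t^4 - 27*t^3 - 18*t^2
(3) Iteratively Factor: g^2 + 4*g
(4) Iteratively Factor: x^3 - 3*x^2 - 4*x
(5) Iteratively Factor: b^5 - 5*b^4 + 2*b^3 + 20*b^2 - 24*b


(1) = (c - 4)*(c^2 - c - 12) = (c - 4)*(c + 3)*(c - 4)
(2) = (t - 3)*(t^5 + 6*t^4 + 11*t^3 + 6*t^2) = (t - 3)*(t + 1)*(t^4 + 5*t^3 + 6*t^2) = (t - 3)*(t + 1)*(t + 3)*(t^3 + 2*t^2) = (t - 3)*(t + 1)*(t + 2)*(t + 3)*(t^2) = t*(t - 3)*(t + 1)*(t + 2)*(t + 3)*(t)
(3) = (g)*(g + 4)
(4) = (x + 1)*(x^2 - 4*x) = (x - 4)*(x + 1)*(x)
(5) = (b)*(b^4 - 5*b^3 + 2*b^2 + 20*b - 24) = b*(b - 3)*(b^3 - 2*b^2 - 4*b + 8) = b*(b - 3)*(b + 2)*(b^2 - 4*b + 4) = b*(b - 3)*(b - 2)*(b + 2)*(b - 2)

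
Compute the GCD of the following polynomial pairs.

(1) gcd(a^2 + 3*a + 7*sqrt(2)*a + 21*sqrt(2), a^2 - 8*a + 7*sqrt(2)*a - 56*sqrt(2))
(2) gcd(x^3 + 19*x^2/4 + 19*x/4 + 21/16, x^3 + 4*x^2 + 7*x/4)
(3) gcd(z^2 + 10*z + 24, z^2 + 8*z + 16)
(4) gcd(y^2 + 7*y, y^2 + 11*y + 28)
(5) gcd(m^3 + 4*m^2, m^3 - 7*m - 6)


(1) = a + 7*sqrt(2)
(2) = x^2 + 4*x + 7/4
(3) = gcd((z + 4)*(z + 6), (z + 4)^2) = z + 4
(4) = gcd(y*(y + 7), (y + 4)*(y + 7)) = y + 7
(5) = 1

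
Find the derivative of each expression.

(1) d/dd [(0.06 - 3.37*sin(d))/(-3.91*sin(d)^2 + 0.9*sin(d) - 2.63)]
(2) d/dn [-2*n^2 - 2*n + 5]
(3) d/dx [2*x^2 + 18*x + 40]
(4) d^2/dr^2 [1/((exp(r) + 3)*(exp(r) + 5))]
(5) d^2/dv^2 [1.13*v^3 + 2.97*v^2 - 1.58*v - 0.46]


(1) = (-13.1767*sin(d)^2 + 0.4692*sin(d) + 8.8091)*cos(d)/(15.2881*sin(d)^4 - 7.038*sin(d)^3 + 21.3766*sin(d)^2 - 4.734*sin(d) + 6.9169)
(2) = -4*n - 2
(3) = 4*x + 18
(4) = 4*(exp(3*r) + 6*exp(2*r) + exp(r) - 30)*exp(r)/(exp(6*r) + 24*exp(5*r) + 237*exp(4*r) + 1232*exp(3*r) + 3555*exp(2*r) + 5400*exp(r) + 3375)
(5) = 6.78*v + 5.94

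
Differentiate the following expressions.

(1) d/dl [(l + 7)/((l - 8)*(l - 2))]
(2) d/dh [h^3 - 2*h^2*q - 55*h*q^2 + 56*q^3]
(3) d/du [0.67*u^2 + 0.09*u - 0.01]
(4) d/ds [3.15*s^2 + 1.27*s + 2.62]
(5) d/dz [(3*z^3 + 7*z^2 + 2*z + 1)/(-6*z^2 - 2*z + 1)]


(1) = (-l^2 - 14*l + 86)/(l^4 - 20*l^3 + 132*l^2 - 320*l + 256)
(2) = 3*h^2 - 4*h*q - 55*q^2
(3) = 1.34*u + 0.09
(4) = 6.3*s + 1.27
(5) = (-18*z^4 - 12*z^3 + 7*z^2 + 26*z + 4)/(36*z^4 + 24*z^3 - 8*z^2 - 4*z + 1)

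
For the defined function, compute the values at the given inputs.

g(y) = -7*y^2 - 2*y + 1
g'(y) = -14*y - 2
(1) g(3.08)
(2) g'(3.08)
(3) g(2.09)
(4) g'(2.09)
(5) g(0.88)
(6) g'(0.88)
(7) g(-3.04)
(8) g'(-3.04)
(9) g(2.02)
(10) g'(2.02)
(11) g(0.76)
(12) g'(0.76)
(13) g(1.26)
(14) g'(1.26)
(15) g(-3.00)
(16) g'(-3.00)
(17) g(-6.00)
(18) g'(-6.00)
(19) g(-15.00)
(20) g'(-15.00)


(1) = -71.56
(2) = -45.12
(3) = -33.76
(4) = -31.26
(5) = -6.18
(6) = -14.32
(7) = -57.61
(8) = 40.56
(9) = -31.60
(10) = -30.28
(11) = -4.56
(12) = -12.64
(13) = -12.63
(14) = -19.64
(15) = -56.00
(16) = 40.00
(17) = -239.00
(18) = 82.00
(19) = -1544.00
(20) = 208.00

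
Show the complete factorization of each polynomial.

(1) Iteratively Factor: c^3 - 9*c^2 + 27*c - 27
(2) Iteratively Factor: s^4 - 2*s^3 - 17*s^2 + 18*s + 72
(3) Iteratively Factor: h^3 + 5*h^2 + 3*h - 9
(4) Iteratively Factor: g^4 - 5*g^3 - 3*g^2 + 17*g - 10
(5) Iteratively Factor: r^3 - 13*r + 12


(1) = (c - 3)*(c^2 - 6*c + 9) = (c - 3)^2*(c - 3)
(2) = (s + 2)*(s^3 - 4*s^2 - 9*s + 36) = (s + 2)*(s + 3)*(s^2 - 7*s + 12) = (s - 4)*(s + 2)*(s + 3)*(s - 3)
(3) = (h - 1)*(h^2 + 6*h + 9) = (h - 1)*(h + 3)*(h + 3)
(4) = (g - 1)*(g^3 - 4*g^2 - 7*g + 10) = (g - 5)*(g - 1)*(g^2 + g - 2) = (g - 5)*(g - 1)*(g + 2)*(g - 1)
(5) = (r - 3)*(r^2 + 3*r - 4) = (r - 3)*(r - 1)*(r + 4)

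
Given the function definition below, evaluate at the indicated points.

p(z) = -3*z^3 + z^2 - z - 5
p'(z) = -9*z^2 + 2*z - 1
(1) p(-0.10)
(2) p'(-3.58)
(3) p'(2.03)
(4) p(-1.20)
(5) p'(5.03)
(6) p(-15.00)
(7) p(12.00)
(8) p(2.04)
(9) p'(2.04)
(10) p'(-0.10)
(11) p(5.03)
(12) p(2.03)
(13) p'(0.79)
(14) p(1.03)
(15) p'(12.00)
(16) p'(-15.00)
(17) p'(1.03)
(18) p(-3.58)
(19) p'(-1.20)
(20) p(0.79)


(1) = -4.89
(2) = -123.51
(3) = -34.03
(4) = 2.82
(5) = -218.65
(6) = 10360.00
(7) = -5057.00
(8) = -28.35
(9) = -34.37
(10) = -1.29
(11) = -366.52
(12) = -28.01
(13) = -5.04
(14) = -8.25
(15) = -1273.00
(16) = -2056.00
(17) = -8.49
(18) = 149.04
(19) = -16.36
(20) = -6.65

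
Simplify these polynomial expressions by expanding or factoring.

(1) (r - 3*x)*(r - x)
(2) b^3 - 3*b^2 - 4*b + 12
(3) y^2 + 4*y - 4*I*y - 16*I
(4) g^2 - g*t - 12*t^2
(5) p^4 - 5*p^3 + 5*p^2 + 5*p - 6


(1) = r^2 - 4*r*x + 3*x^2
(2) = (b - 3)*(b - 2)*(b + 2)
(3) = (y + 4)*(y - 4*I)
(4) = (g - 4*t)*(g + 3*t)
(5) = (p - 3)*(p - 2)*(p - 1)*(p + 1)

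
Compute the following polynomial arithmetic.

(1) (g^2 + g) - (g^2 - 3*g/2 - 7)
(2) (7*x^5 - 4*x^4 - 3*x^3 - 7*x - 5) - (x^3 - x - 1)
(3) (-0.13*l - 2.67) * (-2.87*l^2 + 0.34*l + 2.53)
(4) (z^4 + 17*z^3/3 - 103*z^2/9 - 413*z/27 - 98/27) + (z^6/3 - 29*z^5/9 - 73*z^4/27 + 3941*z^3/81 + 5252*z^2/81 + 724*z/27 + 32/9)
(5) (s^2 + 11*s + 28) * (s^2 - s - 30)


(1) = 5*g/2 + 7
(2) = 7*x^5 - 4*x^4 - 4*x^3 - 6*x - 4
(3) = 0.3731*l^3 + 7.6187*l^2 - 1.2367*l - 6.7551
(4) = z^6/3 - 29*z^5/9 - 46*z^4/27 + 4400*z^3/81 + 4325*z^2/81 + 311*z/27 - 2/27
(5) = s^4 + 10*s^3 - 13*s^2 - 358*s - 840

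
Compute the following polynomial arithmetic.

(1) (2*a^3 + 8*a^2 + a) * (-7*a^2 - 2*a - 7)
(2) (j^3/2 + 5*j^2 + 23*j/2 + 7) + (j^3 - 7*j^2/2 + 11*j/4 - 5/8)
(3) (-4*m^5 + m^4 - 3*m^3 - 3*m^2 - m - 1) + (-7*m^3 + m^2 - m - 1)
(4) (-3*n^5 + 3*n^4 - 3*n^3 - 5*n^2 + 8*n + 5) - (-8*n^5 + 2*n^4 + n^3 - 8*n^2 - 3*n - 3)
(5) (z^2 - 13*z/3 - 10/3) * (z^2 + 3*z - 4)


(1) = -14*a^5 - 60*a^4 - 37*a^3 - 58*a^2 - 7*a
(2) = 3*j^3/2 + 3*j^2/2 + 57*j/4 + 51/8
(3) = -4*m^5 + m^4 - 10*m^3 - 2*m^2 - 2*m - 2
(4) = 5*n^5 + n^4 - 4*n^3 + 3*n^2 + 11*n + 8
(5) = z^4 - 4*z^3/3 - 61*z^2/3 + 22*z/3 + 40/3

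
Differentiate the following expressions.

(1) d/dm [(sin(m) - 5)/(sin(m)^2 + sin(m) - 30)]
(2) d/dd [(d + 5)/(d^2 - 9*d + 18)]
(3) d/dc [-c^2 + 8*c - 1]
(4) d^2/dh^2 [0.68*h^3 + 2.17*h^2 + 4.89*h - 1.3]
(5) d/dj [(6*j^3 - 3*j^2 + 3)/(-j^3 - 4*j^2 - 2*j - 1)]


(1) = -cos(m)/(sin(m) + 6)^2
(2) = (d^2 - 9*d - (d + 5)*(2*d - 9) + 18)/(d^2 - 9*d + 18)^2
(3) = 8 - 2*c
(4) = 4.08*h + 4.34
(5) = 3*(-9*j^4 - 8*j^3 - j^2 + 10*j + 2)/(j^6 + 8*j^5 + 20*j^4 + 18*j^3 + 12*j^2 + 4*j + 1)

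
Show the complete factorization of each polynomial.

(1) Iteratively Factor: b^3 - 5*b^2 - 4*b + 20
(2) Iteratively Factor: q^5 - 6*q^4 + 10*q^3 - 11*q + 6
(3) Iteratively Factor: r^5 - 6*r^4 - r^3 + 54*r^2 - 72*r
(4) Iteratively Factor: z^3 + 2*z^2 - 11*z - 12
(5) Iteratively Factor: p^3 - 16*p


(1) = (b - 2)*(b^2 - 3*b - 10) = (b - 2)*(b + 2)*(b - 5)
(2) = (q - 1)*(q^4 - 5*q^3 + 5*q^2 + 5*q - 6) = (q - 1)*(q + 1)*(q^3 - 6*q^2 + 11*q - 6) = (q - 1)^2*(q + 1)*(q^2 - 5*q + 6) = (q - 3)*(q - 1)^2*(q + 1)*(q - 2)
(3) = (r - 4)*(r^4 - 2*r^3 - 9*r^2 + 18*r) = (r - 4)*(r - 3)*(r^3 + r^2 - 6*r) = r*(r - 4)*(r - 3)*(r^2 + r - 6) = r*(r - 4)*(r - 3)*(r - 2)*(r + 3)
(4) = (z + 4)*(z^2 - 2*z - 3) = (z - 3)*(z + 4)*(z + 1)
(5) = (p + 4)*(p^2 - 4*p) = p*(p + 4)*(p - 4)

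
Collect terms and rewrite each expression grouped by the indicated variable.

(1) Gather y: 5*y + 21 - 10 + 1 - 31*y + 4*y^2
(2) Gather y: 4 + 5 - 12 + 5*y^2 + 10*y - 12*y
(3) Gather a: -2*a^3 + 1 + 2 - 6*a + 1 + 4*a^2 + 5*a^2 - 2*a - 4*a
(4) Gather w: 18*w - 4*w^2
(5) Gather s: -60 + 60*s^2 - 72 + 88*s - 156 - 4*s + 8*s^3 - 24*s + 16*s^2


(1) = 4*y^2 - 26*y + 12
(2) = 5*y^2 - 2*y - 3
(3) = -2*a^3 + 9*a^2 - 12*a + 4
(4) = -4*w^2 + 18*w
(5) = 8*s^3 + 76*s^2 + 60*s - 288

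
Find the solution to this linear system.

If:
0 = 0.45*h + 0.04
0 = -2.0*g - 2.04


Then:
g = -1.02
h = -0.09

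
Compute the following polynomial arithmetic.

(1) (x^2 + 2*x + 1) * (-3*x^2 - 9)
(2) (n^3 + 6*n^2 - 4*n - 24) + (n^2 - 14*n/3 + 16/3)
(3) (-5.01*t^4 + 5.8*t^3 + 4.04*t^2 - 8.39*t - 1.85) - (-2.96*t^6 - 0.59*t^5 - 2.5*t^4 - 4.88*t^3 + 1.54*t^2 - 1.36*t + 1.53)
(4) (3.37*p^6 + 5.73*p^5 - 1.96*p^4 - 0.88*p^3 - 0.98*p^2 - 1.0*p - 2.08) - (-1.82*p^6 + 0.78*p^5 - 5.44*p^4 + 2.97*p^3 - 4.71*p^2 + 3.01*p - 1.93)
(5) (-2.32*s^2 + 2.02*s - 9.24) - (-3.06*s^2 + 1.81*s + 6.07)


(1) = -3*x^4 - 6*x^3 - 12*x^2 - 18*x - 9
(2) = n^3 + 7*n^2 - 26*n/3 - 56/3
(3) = 2.96*t^6 + 0.59*t^5 - 2.51*t^4 + 10.68*t^3 + 2.5*t^2 - 7.03*t - 3.38
(4) = 5.19*p^6 + 4.95*p^5 + 3.48*p^4 - 3.85*p^3 + 3.73*p^2 - 4.01*p - 0.15
(5) = 0.74*s^2 + 0.21*s - 15.31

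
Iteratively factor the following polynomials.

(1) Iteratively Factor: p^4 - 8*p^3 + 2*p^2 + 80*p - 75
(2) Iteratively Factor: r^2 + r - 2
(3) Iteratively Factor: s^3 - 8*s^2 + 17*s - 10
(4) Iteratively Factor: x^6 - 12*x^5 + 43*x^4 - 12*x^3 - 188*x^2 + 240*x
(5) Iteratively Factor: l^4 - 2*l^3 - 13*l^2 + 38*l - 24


(1) = (p - 1)*(p^3 - 7*p^2 - 5*p + 75) = (p - 5)*(p - 1)*(p^2 - 2*p - 15) = (p - 5)^2*(p - 1)*(p + 3)
(2) = (r + 2)*(r - 1)
(3) = (s - 2)*(s^2 - 6*s + 5) = (s - 2)*(s - 1)*(s - 5)
(4) = (x - 2)*(x^5 - 10*x^4 + 23*x^3 + 34*x^2 - 120*x) = (x - 2)*(x + 2)*(x^4 - 12*x^3 + 47*x^2 - 60*x) = (x - 3)*(x - 2)*(x + 2)*(x^3 - 9*x^2 + 20*x) = (x - 4)*(x - 3)*(x - 2)*(x + 2)*(x^2 - 5*x) = (x - 5)*(x - 4)*(x - 3)*(x - 2)*(x + 2)*(x)
(5) = (l - 3)*(l^3 + l^2 - 10*l + 8) = (l - 3)*(l - 2)*(l^2 + 3*l - 4) = (l - 3)*(l - 2)*(l - 1)*(l + 4)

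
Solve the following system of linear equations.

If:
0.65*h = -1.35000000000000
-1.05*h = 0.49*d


Then:
d = 4.45
h = -2.08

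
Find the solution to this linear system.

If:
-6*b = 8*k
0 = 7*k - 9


Then:
b = -12/7
k = 9/7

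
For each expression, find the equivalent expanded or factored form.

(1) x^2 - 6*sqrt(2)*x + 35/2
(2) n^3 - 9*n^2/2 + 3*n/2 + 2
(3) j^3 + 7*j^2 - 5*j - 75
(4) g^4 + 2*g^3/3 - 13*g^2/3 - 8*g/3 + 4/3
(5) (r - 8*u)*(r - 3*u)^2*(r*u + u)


(1) = (x - 7*sqrt(2)/2)*(x - 5*sqrt(2)/2)
(2) = (n - 4)*(n - 1)*(n + 1/2)
(3) = (j - 3)*(j + 5)^2
(4) = (g - 2)*(g - 1/3)*(g + 1)*(g + 2)
(5) = r^4*u - 14*r^3*u^2 + r^3*u + 57*r^2*u^3 - 14*r^2*u^2 - 72*r*u^4 + 57*r*u^3 - 72*u^4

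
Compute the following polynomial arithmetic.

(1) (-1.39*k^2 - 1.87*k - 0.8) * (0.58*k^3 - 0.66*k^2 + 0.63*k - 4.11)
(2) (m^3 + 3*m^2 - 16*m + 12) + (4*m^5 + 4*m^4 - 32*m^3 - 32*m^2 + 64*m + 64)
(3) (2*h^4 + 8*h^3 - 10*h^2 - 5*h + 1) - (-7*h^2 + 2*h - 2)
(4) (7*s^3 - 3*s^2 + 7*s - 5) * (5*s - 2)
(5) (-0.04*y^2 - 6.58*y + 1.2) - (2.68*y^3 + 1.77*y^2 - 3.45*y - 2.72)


(1) = -0.8062*k^5 - 0.1672*k^4 - 0.1055*k^3 + 5.0628*k^2 + 7.1817*k + 3.288
(2) = 4*m^5 + 4*m^4 - 31*m^3 - 29*m^2 + 48*m + 76
(3) = 2*h^4 + 8*h^3 - 3*h^2 - 7*h + 3
(4) = 35*s^4 - 29*s^3 + 41*s^2 - 39*s + 10
(5) = -2.68*y^3 - 1.81*y^2 - 3.13*y + 3.92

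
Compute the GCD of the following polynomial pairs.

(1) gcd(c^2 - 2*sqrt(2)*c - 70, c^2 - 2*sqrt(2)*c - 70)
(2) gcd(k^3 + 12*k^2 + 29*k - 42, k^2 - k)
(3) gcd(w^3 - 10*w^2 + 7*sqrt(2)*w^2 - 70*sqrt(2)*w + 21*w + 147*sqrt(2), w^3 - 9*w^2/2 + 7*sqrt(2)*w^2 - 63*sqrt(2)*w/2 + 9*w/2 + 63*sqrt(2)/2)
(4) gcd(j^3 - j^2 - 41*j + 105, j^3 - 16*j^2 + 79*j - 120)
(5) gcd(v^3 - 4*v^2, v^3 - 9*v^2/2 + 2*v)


(1) = gcd((c - 7*sqrt(2))*(c + 5*sqrt(2)), (c - 7*sqrt(2))*(c + 5*sqrt(2))) = c^2 - 2*sqrt(2)*c - 70
(2) = gcd((k - 1)*(k + 6)*(k + 7), k*(k - 1)) = k - 1
(3) = gcd((w - 7)*(w - 3)*(w + 7*sqrt(2)), (w - 3)*(w - 3/2)*(w + 7*sqrt(2))) = w^2 + w*(-3 + 7*sqrt(2)) - 21*sqrt(2)
(4) = gcd((j - 5)*(j - 3)*(j + 7), (j - 8)*(j - 5)*(j - 3)) = j^2 - 8*j + 15
(5) = v^2 - 4*v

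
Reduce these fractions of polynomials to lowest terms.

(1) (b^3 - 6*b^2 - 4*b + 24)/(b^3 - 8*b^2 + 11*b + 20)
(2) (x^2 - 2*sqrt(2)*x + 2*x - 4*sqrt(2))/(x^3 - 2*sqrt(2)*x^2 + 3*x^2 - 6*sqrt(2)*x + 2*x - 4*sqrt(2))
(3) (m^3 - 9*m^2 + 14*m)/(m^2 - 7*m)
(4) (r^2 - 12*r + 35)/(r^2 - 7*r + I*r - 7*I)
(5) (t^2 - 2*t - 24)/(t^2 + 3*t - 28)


(1) = (b^3 - 6*b^2 - 4*b + 24)/(b^3 - 8*b^2 + 11*b + 20)
(2) = 1/(x + 1)
(3) = m - 2
(4) = (r - 5)/(r + I)
(5) = (t^2 - 2*t - 24)/(t^2 + 3*t - 28)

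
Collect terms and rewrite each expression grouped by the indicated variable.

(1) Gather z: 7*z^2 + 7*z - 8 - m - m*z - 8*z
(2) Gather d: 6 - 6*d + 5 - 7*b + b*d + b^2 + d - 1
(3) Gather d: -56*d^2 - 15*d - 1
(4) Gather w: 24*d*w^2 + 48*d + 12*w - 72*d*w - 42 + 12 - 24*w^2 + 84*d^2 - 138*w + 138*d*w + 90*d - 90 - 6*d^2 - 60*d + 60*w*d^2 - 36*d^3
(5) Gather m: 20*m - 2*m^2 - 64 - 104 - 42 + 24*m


(1) = -m + 7*z^2 + z*(-m - 1) - 8
(2) = b^2 - 7*b + d*(b - 5) + 10
(3) = -56*d^2 - 15*d - 1
(4) = -36*d^3 + 78*d^2 + 78*d + w^2*(24*d - 24) + w*(60*d^2 + 66*d - 126) - 120
(5) = -2*m^2 + 44*m - 210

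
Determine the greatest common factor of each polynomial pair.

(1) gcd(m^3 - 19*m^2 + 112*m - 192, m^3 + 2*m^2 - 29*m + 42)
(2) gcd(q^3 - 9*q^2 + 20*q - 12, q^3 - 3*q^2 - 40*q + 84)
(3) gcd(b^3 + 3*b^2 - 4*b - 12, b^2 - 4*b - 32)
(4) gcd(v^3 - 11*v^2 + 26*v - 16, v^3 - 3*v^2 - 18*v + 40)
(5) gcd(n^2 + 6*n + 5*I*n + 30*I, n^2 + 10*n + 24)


(1) = m - 3
(2) = q - 2
(3) = gcd((b - 2)*(b + 2)*(b + 3), (b - 8)*(b + 4)) = 1
(4) = gcd((v - 8)*(v - 2)*(v - 1), (v - 5)*(v - 2)*(v + 4)) = v - 2
(5) = gcd((n + 6)*(n + 5*I), (n + 4)*(n + 6)) = n + 6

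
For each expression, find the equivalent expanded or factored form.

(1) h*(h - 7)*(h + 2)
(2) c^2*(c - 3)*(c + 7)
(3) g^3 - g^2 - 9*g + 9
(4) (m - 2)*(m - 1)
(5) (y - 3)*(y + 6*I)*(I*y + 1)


(1) = h^3 - 5*h^2 - 14*h
(2) = c^4 + 4*c^3 - 21*c^2
(3) = (g - 3)*(g - 1)*(g + 3)
(4) = m^2 - 3*m + 2
(5) = I*y^3 - 5*y^2 - 3*I*y^2 + 15*y + 6*I*y - 18*I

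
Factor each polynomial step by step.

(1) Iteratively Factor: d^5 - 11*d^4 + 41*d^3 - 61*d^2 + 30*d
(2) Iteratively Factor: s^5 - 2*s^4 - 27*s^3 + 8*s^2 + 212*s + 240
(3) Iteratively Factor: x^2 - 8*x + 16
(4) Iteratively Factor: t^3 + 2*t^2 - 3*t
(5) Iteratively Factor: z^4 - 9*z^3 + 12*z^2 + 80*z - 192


(1) = (d)*(d^4 - 11*d^3 + 41*d^2 - 61*d + 30) = d*(d - 1)*(d^3 - 10*d^2 + 31*d - 30) = d*(d - 5)*(d - 1)*(d^2 - 5*d + 6) = d*(d - 5)*(d - 2)*(d - 1)*(d - 3)
(2) = (s + 2)*(s^4 - 4*s^3 - 19*s^2 + 46*s + 120) = (s + 2)*(s + 3)*(s^3 - 7*s^2 + 2*s + 40) = (s - 4)*(s + 2)*(s + 3)*(s^2 - 3*s - 10) = (s - 4)*(s + 2)^2*(s + 3)*(s - 5)
(3) = (x - 4)*(x - 4)
(4) = (t)*(t^2 + 2*t - 3) = t*(t + 3)*(t - 1)
(5) = (z - 4)*(z^3 - 5*z^2 - 8*z + 48) = (z - 4)*(z + 3)*(z^2 - 8*z + 16) = (z - 4)^2*(z + 3)*(z - 4)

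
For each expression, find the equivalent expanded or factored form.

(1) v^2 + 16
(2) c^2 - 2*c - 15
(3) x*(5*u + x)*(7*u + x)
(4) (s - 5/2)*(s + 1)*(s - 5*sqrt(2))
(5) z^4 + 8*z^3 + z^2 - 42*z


(1) = (v - 4*I)*(v + 4*I)
(2) = (c - 5)*(c + 3)
(3) = 35*u^2*x + 12*u*x^2 + x^3
(4) = s^3 - 5*sqrt(2)*s^2 - 3*s^2/2 - 5*s/2 + 15*sqrt(2)*s/2 + 25*sqrt(2)/2
(5) = z*(z - 2)*(z + 3)*(z + 7)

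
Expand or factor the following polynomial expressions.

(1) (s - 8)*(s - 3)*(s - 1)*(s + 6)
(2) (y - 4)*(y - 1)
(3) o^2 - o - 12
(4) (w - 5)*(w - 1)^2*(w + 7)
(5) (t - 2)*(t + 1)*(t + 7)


(1) = s^4 - 6*s^3 - 37*s^2 + 186*s - 144
(2) = y^2 - 5*y + 4
(3) = (o - 4)*(o + 3)
(4) = w^4 - 38*w^2 + 72*w - 35
(5) = t^3 + 6*t^2 - 9*t - 14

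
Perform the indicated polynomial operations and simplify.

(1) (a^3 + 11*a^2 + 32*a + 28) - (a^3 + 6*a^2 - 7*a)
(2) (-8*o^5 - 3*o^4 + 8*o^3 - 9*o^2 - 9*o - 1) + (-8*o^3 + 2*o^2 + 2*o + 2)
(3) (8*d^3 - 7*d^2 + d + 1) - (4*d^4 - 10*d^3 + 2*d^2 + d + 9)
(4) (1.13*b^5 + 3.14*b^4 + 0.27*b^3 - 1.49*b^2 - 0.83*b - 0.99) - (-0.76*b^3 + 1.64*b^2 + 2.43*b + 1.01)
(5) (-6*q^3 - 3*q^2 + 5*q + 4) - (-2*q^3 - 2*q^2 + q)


(1) = 5*a^2 + 39*a + 28
(2) = -8*o^5 - 3*o^4 - 7*o^2 - 7*o + 1
(3) = -4*d^4 + 18*d^3 - 9*d^2 - 8
(4) = 1.13*b^5 + 3.14*b^4 + 1.03*b^3 - 3.13*b^2 - 3.26*b - 2.0
(5) = -4*q^3 - q^2 + 4*q + 4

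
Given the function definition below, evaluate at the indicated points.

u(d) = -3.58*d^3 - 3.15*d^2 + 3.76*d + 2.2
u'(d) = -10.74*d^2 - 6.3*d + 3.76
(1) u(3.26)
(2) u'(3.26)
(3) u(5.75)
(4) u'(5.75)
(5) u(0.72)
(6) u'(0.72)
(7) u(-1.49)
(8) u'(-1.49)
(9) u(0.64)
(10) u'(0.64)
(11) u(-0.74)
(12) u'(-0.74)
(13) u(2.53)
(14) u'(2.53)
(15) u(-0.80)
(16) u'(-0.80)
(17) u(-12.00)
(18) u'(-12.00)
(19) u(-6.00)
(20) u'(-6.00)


(1) = -143.05
(2) = -130.92
(3) = -760.92
(4) = -387.56
(5) = 1.94
(6) = -6.34
(7) = 1.45
(8) = -10.70
(9) = 2.38
(10) = -4.67
(11) = -0.86
(12) = 2.54
(13) = -66.43
(14) = -80.92
(15) = -0.99
(16) = 1.93
(17) = 5689.72
(18) = -1467.20
(19) = 639.52
(20) = -345.08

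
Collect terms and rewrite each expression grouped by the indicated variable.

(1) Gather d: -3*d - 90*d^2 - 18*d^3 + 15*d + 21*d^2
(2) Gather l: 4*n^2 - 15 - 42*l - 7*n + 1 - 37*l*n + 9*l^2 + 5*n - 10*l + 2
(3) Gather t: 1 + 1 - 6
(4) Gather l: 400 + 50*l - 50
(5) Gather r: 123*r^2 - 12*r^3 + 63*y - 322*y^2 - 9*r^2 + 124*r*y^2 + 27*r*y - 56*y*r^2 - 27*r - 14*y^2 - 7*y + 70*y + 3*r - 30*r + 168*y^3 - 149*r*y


(1) = -18*d^3 - 69*d^2 + 12*d
(2) = 9*l^2 + l*(-37*n - 52) + 4*n^2 - 2*n - 12
(3) = -4
(4) = 50*l + 350
(5) = -12*r^3 + r^2*(114 - 56*y) + r*(124*y^2 - 122*y - 54) + 168*y^3 - 336*y^2 + 126*y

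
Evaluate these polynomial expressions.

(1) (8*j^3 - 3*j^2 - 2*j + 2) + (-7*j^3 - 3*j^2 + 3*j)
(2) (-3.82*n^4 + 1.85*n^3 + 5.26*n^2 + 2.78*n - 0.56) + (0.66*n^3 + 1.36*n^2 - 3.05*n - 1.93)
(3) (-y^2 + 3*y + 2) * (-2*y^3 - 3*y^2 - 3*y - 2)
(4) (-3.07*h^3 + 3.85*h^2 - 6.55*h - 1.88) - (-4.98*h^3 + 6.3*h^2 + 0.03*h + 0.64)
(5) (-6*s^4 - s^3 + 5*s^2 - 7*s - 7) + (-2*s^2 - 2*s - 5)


(1) = j^3 - 6*j^2 + j + 2
(2) = -3.82*n^4 + 2.51*n^3 + 6.62*n^2 - 0.27*n - 2.49
(3) = 2*y^5 - 3*y^4 - 10*y^3 - 13*y^2 - 12*y - 4
(4) = 1.91*h^3 - 2.45*h^2 - 6.58*h - 2.52
(5) = -6*s^4 - s^3 + 3*s^2 - 9*s - 12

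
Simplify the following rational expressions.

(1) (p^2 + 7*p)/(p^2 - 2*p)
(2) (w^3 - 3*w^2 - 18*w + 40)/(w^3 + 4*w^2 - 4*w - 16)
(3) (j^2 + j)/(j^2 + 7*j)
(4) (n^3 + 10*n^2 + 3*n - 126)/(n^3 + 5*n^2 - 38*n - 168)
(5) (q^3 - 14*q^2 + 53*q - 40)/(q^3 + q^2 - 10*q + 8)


(1) = (p + 7)/(p - 2)
(2) = (w - 5)/(w + 2)
(3) = (j + 1)/(j + 7)
(4) = (n^2 + 3*n - 18)/(n^2 - 2*n - 24)
(5) = (q^2 - 13*q + 40)/(q^2 + 2*q - 8)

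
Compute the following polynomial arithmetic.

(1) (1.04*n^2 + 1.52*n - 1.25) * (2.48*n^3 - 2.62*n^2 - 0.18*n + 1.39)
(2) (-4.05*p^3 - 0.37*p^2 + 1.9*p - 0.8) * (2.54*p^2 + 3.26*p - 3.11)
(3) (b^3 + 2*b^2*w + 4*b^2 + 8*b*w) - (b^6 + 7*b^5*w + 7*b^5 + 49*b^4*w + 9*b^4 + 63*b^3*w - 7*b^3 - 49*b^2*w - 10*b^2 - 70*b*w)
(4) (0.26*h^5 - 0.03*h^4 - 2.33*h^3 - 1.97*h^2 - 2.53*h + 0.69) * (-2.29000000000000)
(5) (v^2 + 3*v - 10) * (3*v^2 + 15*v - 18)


(1) = 2.5792*n^5 + 1.0448*n^4 - 7.2696*n^3 + 4.447*n^2 + 2.3378*n - 1.7375
(2) = -10.287*p^5 - 14.1428*p^4 + 16.2153*p^3 + 5.3127*p^2 - 8.517*p + 2.488
(3) = -b^6 - 7*b^5*w - 7*b^5 - 49*b^4*w - 9*b^4 - 63*b^3*w + 8*b^3 + 51*b^2*w + 14*b^2 + 78*b*w
(4) = -0.5954*h^5 + 0.0687*h^4 + 5.3357*h^3 + 4.5113*h^2 + 5.7937*h - 1.5801
(5) = 3*v^4 + 24*v^3 - 3*v^2 - 204*v + 180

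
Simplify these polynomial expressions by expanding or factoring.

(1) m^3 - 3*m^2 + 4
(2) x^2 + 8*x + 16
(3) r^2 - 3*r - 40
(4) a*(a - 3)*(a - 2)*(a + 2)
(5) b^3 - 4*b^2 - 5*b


(1) = (m - 2)^2*(m + 1)
(2) = (x + 4)^2
(3) = (r - 8)*(r + 5)
(4) = a^4 - 3*a^3 - 4*a^2 + 12*a
(5) = b*(b - 5)*(b + 1)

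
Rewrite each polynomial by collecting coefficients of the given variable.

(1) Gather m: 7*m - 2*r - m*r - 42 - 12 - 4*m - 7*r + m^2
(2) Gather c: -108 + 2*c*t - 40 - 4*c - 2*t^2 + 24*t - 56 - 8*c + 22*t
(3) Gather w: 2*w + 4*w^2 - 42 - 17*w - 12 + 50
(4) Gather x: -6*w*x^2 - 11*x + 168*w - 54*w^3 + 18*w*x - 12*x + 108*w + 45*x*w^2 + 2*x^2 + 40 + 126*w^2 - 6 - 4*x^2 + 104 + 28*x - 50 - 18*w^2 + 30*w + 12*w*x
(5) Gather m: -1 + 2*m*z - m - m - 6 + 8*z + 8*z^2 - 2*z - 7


(1) = m^2 + m*(3 - r) - 9*r - 54
(2) = c*(2*t - 12) - 2*t^2 + 46*t - 204
(3) = 4*w^2 - 15*w - 4
(4) = -54*w^3 + 108*w^2 + 306*w + x^2*(-6*w - 2) + x*(45*w^2 + 30*w + 5) + 88
(5) = m*(2*z - 2) + 8*z^2 + 6*z - 14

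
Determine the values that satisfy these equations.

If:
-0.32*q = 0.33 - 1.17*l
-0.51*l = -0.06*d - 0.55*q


Then:
d = 2.3974358974359 - 6.84188034188034*q
l = 0.273504273504274*q + 0.282051282051282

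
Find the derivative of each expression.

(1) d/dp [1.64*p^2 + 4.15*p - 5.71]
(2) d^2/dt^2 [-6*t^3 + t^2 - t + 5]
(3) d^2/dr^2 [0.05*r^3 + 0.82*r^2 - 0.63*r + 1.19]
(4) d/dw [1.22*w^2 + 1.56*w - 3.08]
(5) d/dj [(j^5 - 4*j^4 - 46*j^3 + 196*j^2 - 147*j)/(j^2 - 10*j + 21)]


(1) = 3.28*p + 4.15
(2) = 2 - 36*t
(3) = 0.3*r + 1.64
(4) = 2.44*w + 1.56
(5) = 3*j^2 + 12*j - 7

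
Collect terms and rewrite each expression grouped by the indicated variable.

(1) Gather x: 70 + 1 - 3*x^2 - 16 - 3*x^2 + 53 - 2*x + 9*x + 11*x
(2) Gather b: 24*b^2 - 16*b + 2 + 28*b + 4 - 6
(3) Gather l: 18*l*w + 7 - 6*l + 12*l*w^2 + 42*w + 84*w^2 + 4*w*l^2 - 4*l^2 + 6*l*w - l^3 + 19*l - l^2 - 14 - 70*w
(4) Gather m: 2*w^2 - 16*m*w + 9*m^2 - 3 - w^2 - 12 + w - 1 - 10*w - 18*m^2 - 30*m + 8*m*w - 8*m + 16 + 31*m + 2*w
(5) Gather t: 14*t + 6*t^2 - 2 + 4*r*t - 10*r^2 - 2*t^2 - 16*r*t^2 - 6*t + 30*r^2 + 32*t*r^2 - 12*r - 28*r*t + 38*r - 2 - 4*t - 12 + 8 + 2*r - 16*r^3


(1) = -6*x^2 + 18*x + 108
(2) = 24*b^2 + 12*b
(3) = -l^3 + l^2*(4*w - 5) + l*(12*w^2 + 24*w + 13) + 84*w^2 - 28*w - 7
(4) = -9*m^2 + m*(-8*w - 7) + w^2 - 7*w
(5) = -16*r^3 + 20*r^2 + 28*r + t^2*(4 - 16*r) + t*(32*r^2 - 24*r + 4) - 8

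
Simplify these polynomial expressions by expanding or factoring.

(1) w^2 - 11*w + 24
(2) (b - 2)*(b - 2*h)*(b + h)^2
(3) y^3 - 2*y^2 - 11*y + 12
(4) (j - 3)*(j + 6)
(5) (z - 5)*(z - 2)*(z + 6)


(1) = (w - 8)*(w - 3)
(2) = b^4 - 2*b^3 - 3*b^2*h^2 - 2*b*h^3 + 6*b*h^2 + 4*h^3
(3) = (y - 4)*(y - 1)*(y + 3)
(4) = j^2 + 3*j - 18
(5) = z^3 - z^2 - 32*z + 60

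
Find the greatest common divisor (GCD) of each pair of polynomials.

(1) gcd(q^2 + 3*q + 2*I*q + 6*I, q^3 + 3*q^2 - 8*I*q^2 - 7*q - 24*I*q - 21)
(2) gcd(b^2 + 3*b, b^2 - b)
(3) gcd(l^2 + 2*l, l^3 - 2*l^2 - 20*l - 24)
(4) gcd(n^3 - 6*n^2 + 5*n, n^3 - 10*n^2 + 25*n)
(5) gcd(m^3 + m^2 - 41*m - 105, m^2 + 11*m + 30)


(1) = gcd((q + 3)*(q + 2*I), (q + 3)*(q - 7*I)*(q - I)) = q + 3
(2) = gcd(b*(b + 3), b*(b - 1)) = b
(3) = gcd(l*(l + 2), (l - 6)*(l + 2)^2) = l + 2
(4) = gcd(n*(n - 5)*(n - 1), n*(n - 5)^2) = n^2 - 5*n
(5) = m + 5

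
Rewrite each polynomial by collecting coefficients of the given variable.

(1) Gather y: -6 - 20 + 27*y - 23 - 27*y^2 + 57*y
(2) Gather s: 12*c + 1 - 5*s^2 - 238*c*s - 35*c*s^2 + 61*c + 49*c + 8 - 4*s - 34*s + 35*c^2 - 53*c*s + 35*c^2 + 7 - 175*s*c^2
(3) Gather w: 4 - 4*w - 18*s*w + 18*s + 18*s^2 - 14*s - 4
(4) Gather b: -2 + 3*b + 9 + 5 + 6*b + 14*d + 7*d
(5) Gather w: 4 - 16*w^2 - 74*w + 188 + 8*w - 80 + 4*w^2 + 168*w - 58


(1) = -27*y^2 + 84*y - 49
(2) = 70*c^2 + 122*c + s^2*(-35*c - 5) + s*(-175*c^2 - 291*c - 38) + 16
(3) = 18*s^2 + 4*s + w*(-18*s - 4)
(4) = 9*b + 21*d + 12
(5) = -12*w^2 + 102*w + 54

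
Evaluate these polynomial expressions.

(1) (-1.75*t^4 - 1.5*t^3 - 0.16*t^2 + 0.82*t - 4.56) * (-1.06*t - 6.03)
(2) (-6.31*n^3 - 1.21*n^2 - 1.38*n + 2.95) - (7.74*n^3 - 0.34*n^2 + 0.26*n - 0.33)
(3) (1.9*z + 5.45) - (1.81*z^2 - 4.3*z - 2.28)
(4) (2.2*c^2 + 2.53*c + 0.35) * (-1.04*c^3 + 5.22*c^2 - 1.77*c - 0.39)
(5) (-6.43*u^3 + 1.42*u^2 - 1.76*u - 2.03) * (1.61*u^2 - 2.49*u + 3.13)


(1) = 1.855*t^5 + 12.1425*t^4 + 9.2146*t^3 + 0.0956*t^2 - 0.111*t + 27.4968
(2) = -14.05*n^3 - 0.87*n^2 - 1.64*n + 3.28
(3) = -1.81*z^2 + 6.2*z + 7.73
(4) = -2.288*c^5 + 8.8528*c^4 + 8.9486*c^3 - 3.5091*c^2 - 1.6062*c - 0.1365
(5) = -10.3523*u^5 + 18.2969*u^4 - 26.4953*u^3 + 5.5587*u^2 - 0.4541*u - 6.3539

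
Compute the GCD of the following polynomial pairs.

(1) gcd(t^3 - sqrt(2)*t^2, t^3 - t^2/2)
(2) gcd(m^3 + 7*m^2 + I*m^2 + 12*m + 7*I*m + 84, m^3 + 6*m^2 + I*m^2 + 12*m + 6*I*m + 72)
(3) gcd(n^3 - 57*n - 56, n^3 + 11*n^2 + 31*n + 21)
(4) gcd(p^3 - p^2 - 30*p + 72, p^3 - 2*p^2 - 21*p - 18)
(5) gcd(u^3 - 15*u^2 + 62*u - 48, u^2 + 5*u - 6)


(1) = gcd(t^2*(t - sqrt(2)), t^2*(t - 1/2)) = t^2
(2) = m^2 + I*m + 12
(3) = n^2 + 8*n + 7
(4) = 1
(5) = u - 1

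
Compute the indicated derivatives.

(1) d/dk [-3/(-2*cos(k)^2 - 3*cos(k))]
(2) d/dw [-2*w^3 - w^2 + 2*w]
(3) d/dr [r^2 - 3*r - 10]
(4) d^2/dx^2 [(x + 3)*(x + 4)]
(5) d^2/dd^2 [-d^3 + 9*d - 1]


(1) = 3*(4*cos(k) + 3)*sin(k)/((2*cos(k) + 3)^2*cos(k)^2)
(2) = -6*w^2 - 2*w + 2
(3) = 2*r - 3
(4) = 2
(5) = -6*d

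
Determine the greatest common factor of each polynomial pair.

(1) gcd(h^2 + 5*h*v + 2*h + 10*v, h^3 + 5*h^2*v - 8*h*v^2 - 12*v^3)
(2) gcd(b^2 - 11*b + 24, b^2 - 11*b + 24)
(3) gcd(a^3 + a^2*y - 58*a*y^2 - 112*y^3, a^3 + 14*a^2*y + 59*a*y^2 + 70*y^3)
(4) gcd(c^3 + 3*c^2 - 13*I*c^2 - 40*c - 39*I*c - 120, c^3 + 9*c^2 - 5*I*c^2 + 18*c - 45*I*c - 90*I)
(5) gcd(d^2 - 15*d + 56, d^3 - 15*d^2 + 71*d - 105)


(1) = gcd((h + 2)*(h + 5*v), (h - 2*v)*(h + v)*(h + 6*v)) = 1
(2) = gcd((b - 8)*(b - 3), (b - 8)*(b - 3)) = b^2 - 11*b + 24
(3) = gcd((a - 8*y)*(a + 2*y)*(a + 7*y), (a + 2*y)*(a + 5*y)*(a + 7*y)) = a^2 + 9*a*y + 14*y^2
(4) = gcd((c + 3)*(c - 8*I)*(c - 5*I), (c + 3)*(c + 6)*(c - 5*I)) = c^2 + c*(3 - 5*I) - 15*I
(5) = d - 7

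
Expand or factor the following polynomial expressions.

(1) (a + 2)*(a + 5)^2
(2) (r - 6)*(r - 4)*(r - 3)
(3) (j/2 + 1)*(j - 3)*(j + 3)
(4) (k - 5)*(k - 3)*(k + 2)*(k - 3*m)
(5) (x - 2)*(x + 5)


(1) = a^3 + 12*a^2 + 45*a + 50
(2) = r^3 - 13*r^2 + 54*r - 72
(3) = j^3/2 + j^2 - 9*j/2 - 9
(4) = k^4 - 3*k^3*m - 6*k^3 + 18*k^2*m - k^2 + 3*k*m + 30*k - 90*m
(5) = x^2 + 3*x - 10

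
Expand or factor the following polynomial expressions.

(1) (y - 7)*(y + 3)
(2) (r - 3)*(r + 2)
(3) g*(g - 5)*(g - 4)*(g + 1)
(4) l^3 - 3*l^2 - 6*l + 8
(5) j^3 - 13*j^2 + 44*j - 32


(1) = y^2 - 4*y - 21
(2) = r^2 - r - 6
(3) = g^4 - 8*g^3 + 11*g^2 + 20*g
(4) = (l - 4)*(l - 1)*(l + 2)
(5) = (j - 8)*(j - 4)*(j - 1)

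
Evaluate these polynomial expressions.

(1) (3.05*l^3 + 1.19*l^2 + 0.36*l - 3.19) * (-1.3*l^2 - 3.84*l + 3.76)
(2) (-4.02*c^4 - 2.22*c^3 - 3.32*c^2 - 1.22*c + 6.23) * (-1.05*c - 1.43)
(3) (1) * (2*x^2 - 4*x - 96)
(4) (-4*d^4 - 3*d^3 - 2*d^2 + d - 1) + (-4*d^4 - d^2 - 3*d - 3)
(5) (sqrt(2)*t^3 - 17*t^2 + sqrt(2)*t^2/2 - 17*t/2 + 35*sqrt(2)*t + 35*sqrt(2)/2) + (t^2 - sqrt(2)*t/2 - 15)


(1) = -3.965*l^5 - 13.259*l^4 + 6.4304*l^3 + 7.239*l^2 + 13.6032*l - 11.9944
(2) = 4.221*c^5 + 8.0796*c^4 + 6.6606*c^3 + 6.0286*c^2 - 4.7969*c - 8.9089
(3) = 2*x^2 - 4*x - 96
(4) = -8*d^4 - 3*d^3 - 3*d^2 - 2*d - 4
(5) = sqrt(2)*t^3 - 16*t^2 + sqrt(2)*t^2/2 - 17*t/2 + 69*sqrt(2)*t/2 - 15 + 35*sqrt(2)/2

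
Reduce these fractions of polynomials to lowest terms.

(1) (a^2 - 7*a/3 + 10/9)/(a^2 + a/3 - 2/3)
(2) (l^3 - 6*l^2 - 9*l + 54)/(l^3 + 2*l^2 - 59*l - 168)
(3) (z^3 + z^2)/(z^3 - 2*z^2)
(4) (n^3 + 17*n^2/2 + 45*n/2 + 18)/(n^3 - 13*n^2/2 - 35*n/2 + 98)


(1) = (3*a - 5)/(3*a + 3)
(2) = (l^2 - 9*l + 18)/(l^2 - l - 56)
(3) = (z + 1)/(z - 2)
(4) = (2*n^2 + 9*n + 9)/(2*n^2 - 21*n + 49)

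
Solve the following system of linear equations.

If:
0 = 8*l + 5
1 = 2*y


Then:
l = -5/8
y = 1/2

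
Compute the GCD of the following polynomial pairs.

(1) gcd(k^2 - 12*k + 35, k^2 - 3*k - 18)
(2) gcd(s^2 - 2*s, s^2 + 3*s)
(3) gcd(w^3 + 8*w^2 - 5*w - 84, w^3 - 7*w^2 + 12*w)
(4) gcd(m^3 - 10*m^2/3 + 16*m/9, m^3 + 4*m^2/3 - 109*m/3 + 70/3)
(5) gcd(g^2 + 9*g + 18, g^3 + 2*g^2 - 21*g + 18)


(1) = 1
(2) = gcd(s*(s - 2), s*(s + 3)) = s
(3) = gcd((w - 3)*(w + 4)*(w + 7), w*(w - 4)*(w - 3)) = w - 3
(4) = m - 2/3
(5) = gcd((g + 3)*(g + 6), (g - 3)*(g - 1)*(g + 6)) = g + 6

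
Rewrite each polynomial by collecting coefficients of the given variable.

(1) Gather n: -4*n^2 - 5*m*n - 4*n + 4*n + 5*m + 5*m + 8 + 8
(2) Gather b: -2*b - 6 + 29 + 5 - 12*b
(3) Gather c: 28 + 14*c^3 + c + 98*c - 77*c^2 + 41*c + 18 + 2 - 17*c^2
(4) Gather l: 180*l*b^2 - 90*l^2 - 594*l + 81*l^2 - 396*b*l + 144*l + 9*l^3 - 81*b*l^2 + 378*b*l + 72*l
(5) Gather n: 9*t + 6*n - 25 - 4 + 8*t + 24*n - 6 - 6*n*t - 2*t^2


(1) = -5*m*n + 10*m - 4*n^2 + 16
(2) = 28 - 14*b
(3) = 14*c^3 - 94*c^2 + 140*c + 48
(4) = 9*l^3 + l^2*(-81*b - 9) + l*(180*b^2 - 18*b - 378)
(5) = n*(30 - 6*t) - 2*t^2 + 17*t - 35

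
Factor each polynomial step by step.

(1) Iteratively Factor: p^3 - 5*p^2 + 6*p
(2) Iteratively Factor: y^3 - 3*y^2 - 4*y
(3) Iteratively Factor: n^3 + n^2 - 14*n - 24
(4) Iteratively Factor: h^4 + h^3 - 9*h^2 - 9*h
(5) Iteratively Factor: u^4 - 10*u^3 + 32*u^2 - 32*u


(1) = (p - 3)*(p^2 - 2*p) = (p - 3)*(p - 2)*(p)
(2) = (y - 4)*(y^2 + y) = (y - 4)*(y + 1)*(y)
(3) = (n + 3)*(n^2 - 2*n - 8) = (n + 2)*(n + 3)*(n - 4)
(4) = (h)*(h^3 + h^2 - 9*h - 9) = h*(h + 3)*(h^2 - 2*h - 3) = h*(h + 1)*(h + 3)*(h - 3)
(5) = (u)*(u^3 - 10*u^2 + 32*u - 32) = u*(u - 4)*(u^2 - 6*u + 8) = u*(u - 4)*(u - 2)*(u - 4)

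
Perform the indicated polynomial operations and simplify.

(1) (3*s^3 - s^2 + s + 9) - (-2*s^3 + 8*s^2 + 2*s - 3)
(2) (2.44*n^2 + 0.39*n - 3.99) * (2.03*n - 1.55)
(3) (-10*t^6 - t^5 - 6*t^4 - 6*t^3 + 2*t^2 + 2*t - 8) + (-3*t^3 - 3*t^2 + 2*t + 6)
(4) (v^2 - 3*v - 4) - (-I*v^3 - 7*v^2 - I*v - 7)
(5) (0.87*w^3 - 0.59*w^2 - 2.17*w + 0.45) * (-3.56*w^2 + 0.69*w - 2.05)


(1) = 5*s^3 - 9*s^2 - s + 12
(2) = 4.9532*n^3 - 2.9903*n^2 - 8.7042*n + 6.1845
(3) = -10*t^6 - t^5 - 6*t^4 - 9*t^3 - t^2 + 4*t - 2
(4) = I*v^3 + 8*v^2 - 3*v + I*v + 3
(5) = -3.0972*w^5 + 2.7007*w^4 + 5.5346*w^3 - 1.8898*w^2 + 4.759*w - 0.9225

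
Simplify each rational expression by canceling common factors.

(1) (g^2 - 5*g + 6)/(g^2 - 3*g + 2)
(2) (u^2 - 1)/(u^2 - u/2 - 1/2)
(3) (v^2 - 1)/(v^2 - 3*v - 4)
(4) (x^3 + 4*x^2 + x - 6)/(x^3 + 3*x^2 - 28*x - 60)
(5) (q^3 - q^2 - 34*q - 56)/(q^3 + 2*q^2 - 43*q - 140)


(1) = (g - 3)/(g - 1)
(2) = (2*u + 2)/(2*u + 1)
(3) = (v - 1)/(v - 4)
(4) = (x^2 + 2*x - 3)/(x^2 + x - 30)
(5) = (q + 2)/(q + 5)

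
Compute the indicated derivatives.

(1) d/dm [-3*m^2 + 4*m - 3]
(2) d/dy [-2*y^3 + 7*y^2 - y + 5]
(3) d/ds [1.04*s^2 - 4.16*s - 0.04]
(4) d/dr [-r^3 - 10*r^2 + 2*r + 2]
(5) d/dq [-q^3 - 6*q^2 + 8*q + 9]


(1) = 4 - 6*m
(2) = -6*y^2 + 14*y - 1
(3) = 2.08*s - 4.16
(4) = -3*r^2 - 20*r + 2
(5) = -3*q^2 - 12*q + 8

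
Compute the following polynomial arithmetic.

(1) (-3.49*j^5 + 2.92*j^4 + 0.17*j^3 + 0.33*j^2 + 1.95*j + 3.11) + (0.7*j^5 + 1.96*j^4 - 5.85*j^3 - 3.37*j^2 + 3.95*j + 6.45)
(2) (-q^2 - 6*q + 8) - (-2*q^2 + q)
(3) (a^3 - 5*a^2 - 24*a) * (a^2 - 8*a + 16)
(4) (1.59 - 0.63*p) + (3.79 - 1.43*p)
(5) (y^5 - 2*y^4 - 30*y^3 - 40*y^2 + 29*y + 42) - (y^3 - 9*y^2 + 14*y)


(1) = -2.79*j^5 + 4.88*j^4 - 5.68*j^3 - 3.04*j^2 + 5.9*j + 9.56
(2) = q^2 - 7*q + 8
(3) = a^5 - 13*a^4 + 32*a^3 + 112*a^2 - 384*a
(4) = 5.38 - 2.06*p
(5) = y^5 - 2*y^4 - 31*y^3 - 31*y^2 + 15*y + 42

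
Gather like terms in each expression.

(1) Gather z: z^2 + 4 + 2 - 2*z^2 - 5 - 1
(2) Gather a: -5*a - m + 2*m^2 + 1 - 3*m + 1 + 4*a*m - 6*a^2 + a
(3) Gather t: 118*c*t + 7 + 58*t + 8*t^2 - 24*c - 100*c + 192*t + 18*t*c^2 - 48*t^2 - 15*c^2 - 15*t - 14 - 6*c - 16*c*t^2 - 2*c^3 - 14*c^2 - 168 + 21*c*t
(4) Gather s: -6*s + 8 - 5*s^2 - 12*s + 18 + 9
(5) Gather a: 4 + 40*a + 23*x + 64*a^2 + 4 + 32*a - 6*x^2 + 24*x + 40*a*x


(1) = -z^2
(2) = -6*a^2 + a*(4*m - 4) + 2*m^2 - 4*m + 2
(3) = -2*c^3 - 29*c^2 - 130*c + t^2*(-16*c - 40) + t*(18*c^2 + 139*c + 235) - 175
(4) = -5*s^2 - 18*s + 35
(5) = 64*a^2 + a*(40*x + 72) - 6*x^2 + 47*x + 8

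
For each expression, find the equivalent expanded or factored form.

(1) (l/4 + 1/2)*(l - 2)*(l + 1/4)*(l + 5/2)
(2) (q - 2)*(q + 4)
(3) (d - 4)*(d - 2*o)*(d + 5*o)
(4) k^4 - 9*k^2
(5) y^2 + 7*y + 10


(1) = l^4/4 + 11*l^3/16 - 27*l^2/32 - 11*l/4 - 5/8
(2) = q^2 + 2*q - 8
(3) = d^3 + 3*d^2*o - 4*d^2 - 10*d*o^2 - 12*d*o + 40*o^2
(4) = k^2*(k - 3)*(k + 3)
(5) = (y + 2)*(y + 5)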